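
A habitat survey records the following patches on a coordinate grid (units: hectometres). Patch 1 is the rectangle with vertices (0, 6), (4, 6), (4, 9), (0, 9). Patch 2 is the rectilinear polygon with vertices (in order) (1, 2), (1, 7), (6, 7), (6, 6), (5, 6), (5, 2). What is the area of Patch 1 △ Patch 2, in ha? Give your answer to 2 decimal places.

|Patch 1| = 12, |Patch 2| = 21, |Patch 1∩Patch 2| = 3.
|Patch 1 △ Patch 2| = |Patch 1| + |Patch 2| − 2·|Patch 1∩Patch 2| = 12 + 21 − 6 = 27.00.

27.00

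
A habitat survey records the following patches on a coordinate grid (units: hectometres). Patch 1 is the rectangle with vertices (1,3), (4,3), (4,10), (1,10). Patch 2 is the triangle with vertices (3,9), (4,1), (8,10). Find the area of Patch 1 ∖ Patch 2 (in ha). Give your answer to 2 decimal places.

|Patch 1| = 21, |Patch 1∩Patch 2| = 3.85.
|Patch 1 ∖ Patch 2| = |Patch 1| − |Patch 1∩Patch 2| = 21 − 3.85 = 17.15.

17.15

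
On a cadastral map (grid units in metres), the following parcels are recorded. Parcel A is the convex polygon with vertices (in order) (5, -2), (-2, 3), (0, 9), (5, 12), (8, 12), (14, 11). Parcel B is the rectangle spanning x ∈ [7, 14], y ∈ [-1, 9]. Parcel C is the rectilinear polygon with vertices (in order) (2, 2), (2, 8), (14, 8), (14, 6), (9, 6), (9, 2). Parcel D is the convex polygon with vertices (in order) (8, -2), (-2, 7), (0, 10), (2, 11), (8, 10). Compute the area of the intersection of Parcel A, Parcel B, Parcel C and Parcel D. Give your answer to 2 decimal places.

The intersection is the polygon with vertices (8,8), (8,2.333), (7.769,2), (7,2), (7,8).
By the shoelace formula its area is 5.96.

5.96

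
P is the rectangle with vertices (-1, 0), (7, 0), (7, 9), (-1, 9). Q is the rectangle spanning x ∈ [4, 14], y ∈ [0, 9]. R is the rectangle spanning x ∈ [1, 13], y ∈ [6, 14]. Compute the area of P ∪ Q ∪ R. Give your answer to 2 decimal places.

By inclusion–exclusion:
Individual areas: |P| = 72, |Q| = 90, |R| = 96.
|P∩Q|: x∈[4,7], y∈[0,9] → 3·9 = 27.
|P∩R|: x∈[1,7], y∈[6,9] → 6·3 = 18.
|Q∩R|: x∈[4,13], y∈[6,9] → 9·3 = 27.
|P∩Q∩R| = 9.
|P ∪ Q ∪ R| = 258 − 72 + 9 = 195.00.

195.00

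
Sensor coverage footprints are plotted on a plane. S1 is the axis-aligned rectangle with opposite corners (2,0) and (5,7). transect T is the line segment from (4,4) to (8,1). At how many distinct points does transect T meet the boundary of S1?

The segment meets the boundary at (5,3.25).

1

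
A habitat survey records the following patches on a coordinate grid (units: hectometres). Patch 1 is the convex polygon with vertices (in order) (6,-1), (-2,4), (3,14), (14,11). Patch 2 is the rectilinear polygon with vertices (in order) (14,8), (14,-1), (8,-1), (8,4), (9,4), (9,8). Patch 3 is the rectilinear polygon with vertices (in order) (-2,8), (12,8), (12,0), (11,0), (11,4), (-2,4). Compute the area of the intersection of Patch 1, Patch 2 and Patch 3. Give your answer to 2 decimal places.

6.67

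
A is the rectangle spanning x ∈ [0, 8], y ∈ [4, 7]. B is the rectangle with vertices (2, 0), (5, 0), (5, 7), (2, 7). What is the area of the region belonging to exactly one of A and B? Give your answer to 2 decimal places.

27.00

|A∩B|: x∈[2,5], y∈[4,7] → 3·3 = 9.
|A △ B| = |A| + |B| − 2·|A∩B| = 24 + 21 − 18 = 27.00.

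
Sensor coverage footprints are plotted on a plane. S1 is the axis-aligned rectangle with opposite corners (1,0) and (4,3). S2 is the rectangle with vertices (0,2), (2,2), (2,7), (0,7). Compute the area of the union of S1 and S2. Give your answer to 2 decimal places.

By inclusion–exclusion:
Individual areas: |S1| = 9, |S2| = 10.
|S1∩S2|: x∈[1,2], y∈[2,3] → 1·1 = 1.
|S1 ∪ S2| = 19 − 1 = 18.00.

18.00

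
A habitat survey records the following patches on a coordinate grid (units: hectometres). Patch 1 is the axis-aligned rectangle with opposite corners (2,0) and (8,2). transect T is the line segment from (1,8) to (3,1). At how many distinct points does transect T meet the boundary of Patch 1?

The segment meets the boundary at (2.714,2).

1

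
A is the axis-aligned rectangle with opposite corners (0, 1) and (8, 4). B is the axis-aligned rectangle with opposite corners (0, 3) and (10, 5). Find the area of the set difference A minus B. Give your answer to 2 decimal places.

16.00

|A∩B|: x∈[0,8], y∈[3,4] → 8·1 = 8.
|A| = 24.
|A ∖ B| = |A| − |A∩B| = 24 − 8 = 16.00.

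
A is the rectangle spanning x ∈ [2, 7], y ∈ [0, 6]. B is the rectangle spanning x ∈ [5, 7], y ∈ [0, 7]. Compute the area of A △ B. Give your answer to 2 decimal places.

|A∩B|: x∈[5,7], y∈[0,6] → 2·6 = 12.
|A △ B| = |A| + |B| − 2·|A∩B| = 30 + 14 − 24 = 20.00.

20.00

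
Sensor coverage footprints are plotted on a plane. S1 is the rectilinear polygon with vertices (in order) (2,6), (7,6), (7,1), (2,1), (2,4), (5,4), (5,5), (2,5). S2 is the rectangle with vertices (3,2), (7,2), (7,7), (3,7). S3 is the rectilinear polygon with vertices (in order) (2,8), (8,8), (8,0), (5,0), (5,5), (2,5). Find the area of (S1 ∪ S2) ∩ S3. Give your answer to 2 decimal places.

|S1 ∪ S2| = 28.
|(S1 ∪ S2) ∩ S3| = 17.00.

17.00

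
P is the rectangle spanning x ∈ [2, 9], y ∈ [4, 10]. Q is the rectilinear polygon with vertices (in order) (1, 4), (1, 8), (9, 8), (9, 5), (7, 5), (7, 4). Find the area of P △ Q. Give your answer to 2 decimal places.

20.00

|P| = 42, |Q| = 30, |P∩Q| = 26.
|P △ Q| = |P| + |Q| − 2·|P∩Q| = 42 + 30 − 52 = 20.00.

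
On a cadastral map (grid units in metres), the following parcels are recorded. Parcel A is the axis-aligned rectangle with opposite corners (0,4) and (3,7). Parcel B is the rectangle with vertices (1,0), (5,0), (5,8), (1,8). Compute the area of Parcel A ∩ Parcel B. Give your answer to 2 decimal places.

6.00

|Parcel A∩Parcel B|: x∈[1,3], y∈[4,7] → 2·3 = 6.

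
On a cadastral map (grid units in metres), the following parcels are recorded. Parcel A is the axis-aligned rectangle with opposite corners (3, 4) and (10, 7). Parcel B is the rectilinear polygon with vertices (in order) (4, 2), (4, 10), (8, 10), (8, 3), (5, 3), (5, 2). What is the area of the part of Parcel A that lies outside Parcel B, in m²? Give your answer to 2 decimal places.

9.00

|Parcel A| = 21, |Parcel A∩Parcel B| = 12.
|Parcel A ∖ Parcel B| = |Parcel A| − |Parcel A∩Parcel B| = 21 − 12 = 9.00.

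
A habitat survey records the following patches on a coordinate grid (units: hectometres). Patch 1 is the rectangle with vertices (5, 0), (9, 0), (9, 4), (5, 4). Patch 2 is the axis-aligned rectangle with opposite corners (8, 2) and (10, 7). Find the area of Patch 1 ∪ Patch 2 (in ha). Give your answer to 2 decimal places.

By inclusion–exclusion:
Individual areas: |Patch 1| = 16, |Patch 2| = 10.
|Patch 1∩Patch 2|: x∈[8,9], y∈[2,4] → 1·2 = 2.
|Patch 1 ∪ Patch 2| = 26 − 2 = 24.00.

24.00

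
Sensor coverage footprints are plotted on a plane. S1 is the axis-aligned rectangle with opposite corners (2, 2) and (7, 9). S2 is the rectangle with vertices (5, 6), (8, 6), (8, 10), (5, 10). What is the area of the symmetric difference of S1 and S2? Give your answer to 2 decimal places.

35.00

|S1∩S2|: x∈[5,7], y∈[6,9] → 2·3 = 6.
|S1 △ S2| = |S1| + |S2| − 2·|S1∩S2| = 35 + 12 − 12 = 35.00.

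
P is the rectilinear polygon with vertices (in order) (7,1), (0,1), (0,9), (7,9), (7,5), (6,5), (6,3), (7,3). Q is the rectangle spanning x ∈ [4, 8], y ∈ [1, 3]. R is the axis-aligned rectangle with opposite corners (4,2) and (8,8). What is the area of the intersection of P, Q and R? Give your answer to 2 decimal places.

The intersection is the polygon with vertices (4,3), (6,3), (7,3), (7,2), (4,2).
By the shoelace formula its area is 3.00.

3.00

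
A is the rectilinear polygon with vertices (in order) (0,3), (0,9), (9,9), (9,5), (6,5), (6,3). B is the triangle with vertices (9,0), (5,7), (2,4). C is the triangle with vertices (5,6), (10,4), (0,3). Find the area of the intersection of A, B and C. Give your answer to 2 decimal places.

6.95

The intersection is the polygon with vertices (6,3.6), (3.192,3.319), (2,4), (2.5,4.5), (5,6), (5.741,5.704), (6.143,5), (6,5).
By the shoelace formula its area is 6.95.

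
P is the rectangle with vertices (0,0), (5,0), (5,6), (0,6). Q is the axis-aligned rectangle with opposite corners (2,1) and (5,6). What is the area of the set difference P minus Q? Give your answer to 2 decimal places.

|P∩Q|: x∈[2,5], y∈[1,6] → 3·5 = 15.
|P| = 30.
|P ∖ Q| = |P| − |P∩Q| = 30 − 15 = 15.00.

15.00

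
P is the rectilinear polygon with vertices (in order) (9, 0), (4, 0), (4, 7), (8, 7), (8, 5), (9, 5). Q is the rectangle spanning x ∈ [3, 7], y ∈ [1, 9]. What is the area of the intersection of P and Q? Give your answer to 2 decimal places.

The intersection is the polygon with vertices (4,7), (7,7), (7,1), (4,1).
By the shoelace formula its area is 18.00.

18.00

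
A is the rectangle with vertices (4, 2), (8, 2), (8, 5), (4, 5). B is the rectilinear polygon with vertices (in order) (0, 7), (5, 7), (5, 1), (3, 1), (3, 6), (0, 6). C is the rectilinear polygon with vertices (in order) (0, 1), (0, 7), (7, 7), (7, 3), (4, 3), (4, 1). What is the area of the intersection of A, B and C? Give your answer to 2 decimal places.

2.00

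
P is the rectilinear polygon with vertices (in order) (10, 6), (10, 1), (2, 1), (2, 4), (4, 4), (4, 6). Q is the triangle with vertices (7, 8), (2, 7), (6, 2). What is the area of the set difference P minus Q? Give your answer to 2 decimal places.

29.17

|P| = 36, |P∩Q| = 6.8333.
|P ∖ Q| = |P| − |P∩Q| = 36 − 6.8333 = 29.17.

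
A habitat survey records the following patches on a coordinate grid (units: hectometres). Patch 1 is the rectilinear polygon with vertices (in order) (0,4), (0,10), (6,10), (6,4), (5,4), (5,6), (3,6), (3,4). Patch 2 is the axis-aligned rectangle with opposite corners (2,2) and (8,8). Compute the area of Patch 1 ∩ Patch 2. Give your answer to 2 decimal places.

The intersection is the polygon with vertices (6,4), (5,4), (5,6), (3,6), (3,4), (2,4), (2,8), (6,8).
By the shoelace formula its area is 12.00.

12.00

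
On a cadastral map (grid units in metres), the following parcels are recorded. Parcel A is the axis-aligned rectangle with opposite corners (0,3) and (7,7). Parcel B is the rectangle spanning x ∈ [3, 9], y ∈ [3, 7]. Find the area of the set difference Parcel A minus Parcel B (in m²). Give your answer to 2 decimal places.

|Parcel A∩Parcel B|: x∈[3,7], y∈[3,7] → 4·4 = 16.
|Parcel A| = 28.
|Parcel A ∖ Parcel B| = |Parcel A| − |Parcel A∩Parcel B| = 28 − 16 = 12.00.

12.00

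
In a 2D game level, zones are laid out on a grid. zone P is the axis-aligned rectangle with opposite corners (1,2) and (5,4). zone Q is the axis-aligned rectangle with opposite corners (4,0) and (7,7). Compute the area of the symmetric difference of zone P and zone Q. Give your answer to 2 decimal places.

|zone P∩zone Q|: x∈[4,5], y∈[2,4] → 1·2 = 2.
|zone P △ zone Q| = |zone P| + |zone Q| − 2·|zone P∩zone Q| = 8 + 21 − 4 = 25.00.

25.00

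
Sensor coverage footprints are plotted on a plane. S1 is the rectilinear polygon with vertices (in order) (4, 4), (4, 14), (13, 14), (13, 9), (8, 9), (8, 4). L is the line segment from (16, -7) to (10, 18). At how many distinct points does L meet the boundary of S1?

2

The segment meets the boundary at (10.96,14), (12.16,9).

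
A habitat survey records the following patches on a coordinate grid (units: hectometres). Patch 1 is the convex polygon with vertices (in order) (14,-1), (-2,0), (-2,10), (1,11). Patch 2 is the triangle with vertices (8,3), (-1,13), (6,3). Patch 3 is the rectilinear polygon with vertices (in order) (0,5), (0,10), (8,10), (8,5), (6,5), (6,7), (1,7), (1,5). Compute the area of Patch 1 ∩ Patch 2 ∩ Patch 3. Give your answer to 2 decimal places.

2.72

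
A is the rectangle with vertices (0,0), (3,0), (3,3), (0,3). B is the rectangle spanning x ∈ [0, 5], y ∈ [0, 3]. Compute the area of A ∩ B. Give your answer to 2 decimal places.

9.00

|A∩B|: x∈[0,3], y∈[0,3] → 3·3 = 9.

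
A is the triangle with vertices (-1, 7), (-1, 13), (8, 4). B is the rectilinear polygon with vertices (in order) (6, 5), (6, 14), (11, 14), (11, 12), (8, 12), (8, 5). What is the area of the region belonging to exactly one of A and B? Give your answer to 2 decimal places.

|A| = 27, |B| = 24, |A∩B| = 0.5.
|A △ B| = |A| + |B| − 2·|A∩B| = 27 + 24 − 1 = 50.00.

50.00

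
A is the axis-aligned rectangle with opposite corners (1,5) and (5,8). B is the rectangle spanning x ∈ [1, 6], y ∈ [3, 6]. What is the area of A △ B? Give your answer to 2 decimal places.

19.00

|A∩B|: x∈[1,5], y∈[5,6] → 4·1 = 4.
|A △ B| = |A| + |B| − 2·|A∩B| = 12 + 15 − 8 = 19.00.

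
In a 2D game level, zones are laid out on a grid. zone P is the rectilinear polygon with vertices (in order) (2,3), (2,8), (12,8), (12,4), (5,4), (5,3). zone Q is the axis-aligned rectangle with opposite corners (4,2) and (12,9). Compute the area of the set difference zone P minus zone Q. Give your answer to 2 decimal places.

10.00

|zone P| = 43, |zone P∩zone Q| = 33.
|zone P ∖ zone Q| = |zone P| − |zone P∩zone Q| = 43 − 33 = 10.00.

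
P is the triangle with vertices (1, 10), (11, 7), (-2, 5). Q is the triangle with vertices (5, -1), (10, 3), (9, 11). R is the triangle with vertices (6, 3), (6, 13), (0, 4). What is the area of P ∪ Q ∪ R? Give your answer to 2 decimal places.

68.21

By inclusion–exclusion:
Individual areas: |P| = 29.5, |Q| = 22, |R| = 30.
|P∩Q| = 1.8956.
|P∩R| = 11.3948.
|Q∩R| = 0.
|P∩Q∩R| = 0.
|P ∪ Q ∪ R| = 81.5 − 13.2904 + 0 = 68.21.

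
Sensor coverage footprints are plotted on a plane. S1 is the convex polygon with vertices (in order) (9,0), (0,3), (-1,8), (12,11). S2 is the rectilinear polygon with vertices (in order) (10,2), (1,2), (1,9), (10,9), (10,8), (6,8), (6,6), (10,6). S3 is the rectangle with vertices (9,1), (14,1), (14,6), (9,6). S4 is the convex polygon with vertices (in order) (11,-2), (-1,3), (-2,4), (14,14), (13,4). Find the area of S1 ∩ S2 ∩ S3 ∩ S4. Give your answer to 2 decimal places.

3.62

The intersection is the polygon with vertices (10,3.667), (9.546,2), (9,2), (9,6), (10,6).
By the shoelace formula its area is 3.62.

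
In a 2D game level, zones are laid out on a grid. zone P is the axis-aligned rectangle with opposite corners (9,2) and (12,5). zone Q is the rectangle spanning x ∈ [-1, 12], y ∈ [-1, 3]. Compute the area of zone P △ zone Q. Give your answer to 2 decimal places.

55.00

|zone P∩zone Q|: x∈[9,12], y∈[2,3] → 3·1 = 3.
|zone P △ zone Q| = |zone P| + |zone Q| − 2·|zone P∩zone Q| = 9 + 52 − 6 = 55.00.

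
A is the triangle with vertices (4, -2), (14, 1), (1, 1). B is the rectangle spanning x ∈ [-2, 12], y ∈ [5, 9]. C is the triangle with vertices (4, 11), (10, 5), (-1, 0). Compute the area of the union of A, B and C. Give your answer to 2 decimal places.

100.22

By inclusion–exclusion:
Individual areas: |A| = 19.5, |B| = 56, |C| = 48.
|A∩B| = 0.
|A∩C| = 0.0062.
|B∩C| = 23.2727.
|A∩B∩C| = 0.
|A ∪ B ∪ C| = 123.5 − 23.279 + 0 = 100.22.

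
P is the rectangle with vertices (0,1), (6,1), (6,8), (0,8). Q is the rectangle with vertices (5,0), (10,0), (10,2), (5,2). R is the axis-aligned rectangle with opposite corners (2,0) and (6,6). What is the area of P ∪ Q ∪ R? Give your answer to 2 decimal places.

By inclusion–exclusion:
Individual areas: |P| = 42, |Q| = 10, |R| = 24.
|P∩Q|: x∈[5,6], y∈[1,2] → 1·1 = 1.
|P∩R|: x∈[2,6], y∈[1,6] → 4·5 = 20.
|Q∩R|: x∈[5,6], y∈[0,2] → 1·2 = 2.
|P∩Q∩R| = 1.
|P ∪ Q ∪ R| = 76 − 23 + 1 = 54.00.

54.00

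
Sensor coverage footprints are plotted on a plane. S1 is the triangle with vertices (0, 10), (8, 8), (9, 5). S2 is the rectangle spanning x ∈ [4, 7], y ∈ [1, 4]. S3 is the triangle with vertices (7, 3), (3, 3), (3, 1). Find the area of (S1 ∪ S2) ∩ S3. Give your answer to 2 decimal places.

2.25

The region (S1 ∪ S2) ∩ S3 is the polygon with vertices (4,3), (7,3), (4,1.5).
By the shoelace formula its area is 2.25.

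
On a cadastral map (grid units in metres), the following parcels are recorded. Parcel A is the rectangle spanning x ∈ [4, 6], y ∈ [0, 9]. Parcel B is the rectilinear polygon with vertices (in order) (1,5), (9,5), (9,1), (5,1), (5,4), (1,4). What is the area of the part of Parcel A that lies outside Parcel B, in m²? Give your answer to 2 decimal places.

13.00

|Parcel A| = 18, |Parcel A∩Parcel B| = 5.
|Parcel A ∖ Parcel B| = |Parcel A| − |Parcel A∩Parcel B| = 18 − 5 = 13.00.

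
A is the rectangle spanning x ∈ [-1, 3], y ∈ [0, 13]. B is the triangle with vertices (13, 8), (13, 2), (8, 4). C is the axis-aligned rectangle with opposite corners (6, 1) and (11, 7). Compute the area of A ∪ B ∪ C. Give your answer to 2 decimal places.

91.60

By inclusion–exclusion:
Individual areas: |A| = 52, |B| = 15, |C| = 30.
|A∩B| = 0.
|A∩C| = 0 (no overlap).
|B∩C| = 5.4.
|A∩B∩C| = 0.
|A ∪ B ∪ C| = 97 − 5.4 + 0 = 91.60.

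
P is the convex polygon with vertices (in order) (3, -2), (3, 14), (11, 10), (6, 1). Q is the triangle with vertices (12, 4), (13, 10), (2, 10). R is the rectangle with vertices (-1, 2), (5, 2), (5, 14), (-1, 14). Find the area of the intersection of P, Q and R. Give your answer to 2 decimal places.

The intersection is the polygon with vertices (5,10), (5,8.2), (3,9.4), (3,10).
By the shoelace formula its area is 2.40.

2.40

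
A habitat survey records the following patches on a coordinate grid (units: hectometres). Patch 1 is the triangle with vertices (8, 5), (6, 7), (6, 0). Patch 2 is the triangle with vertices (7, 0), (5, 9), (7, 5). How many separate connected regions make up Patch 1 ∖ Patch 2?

2

Patch 1 ∖ Patch 2 splits into 2 disjoint pieces (area 2.25, area 1.4464).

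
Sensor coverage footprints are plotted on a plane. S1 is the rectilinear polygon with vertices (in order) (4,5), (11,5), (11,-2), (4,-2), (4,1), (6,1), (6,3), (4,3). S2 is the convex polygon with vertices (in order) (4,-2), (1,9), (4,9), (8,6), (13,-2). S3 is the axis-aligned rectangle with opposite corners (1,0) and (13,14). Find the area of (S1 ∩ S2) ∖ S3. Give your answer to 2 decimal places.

14.00

|S1 ∩ S2| = 40.4875.
|(S1 ∩ S2) ∩ S3| = 26.4875.
|(S1 ∩ S2) ∖ S3| = 40.4875 − 26.4875 = 14.00.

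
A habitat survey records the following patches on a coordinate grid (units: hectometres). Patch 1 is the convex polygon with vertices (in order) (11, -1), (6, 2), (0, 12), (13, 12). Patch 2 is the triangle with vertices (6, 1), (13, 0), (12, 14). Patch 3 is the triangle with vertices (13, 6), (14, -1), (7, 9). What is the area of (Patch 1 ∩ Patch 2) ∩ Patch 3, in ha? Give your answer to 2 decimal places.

The region (Patch 1 ∩ Patch 2) ∩ Patch 3 is the polygon with vertices (9.188,7.906), (12.143,6.429), (11.54,2.514), (8.623,6.682).
By the shoelace formula its area is 9.19.

9.19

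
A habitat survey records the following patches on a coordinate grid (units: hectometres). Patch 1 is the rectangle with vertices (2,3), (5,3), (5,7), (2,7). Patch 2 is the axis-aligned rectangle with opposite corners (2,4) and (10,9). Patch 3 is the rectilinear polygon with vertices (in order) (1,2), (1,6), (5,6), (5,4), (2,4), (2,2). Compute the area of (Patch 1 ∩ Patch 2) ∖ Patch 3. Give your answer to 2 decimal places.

|Patch 1 ∩ Patch 2| = 9.
|(Patch 1 ∩ Patch 2) ∩ Patch 3| = 6.
|(Patch 1 ∩ Patch 2) ∖ Patch 3| = 9 − 6 = 3.00.

3.00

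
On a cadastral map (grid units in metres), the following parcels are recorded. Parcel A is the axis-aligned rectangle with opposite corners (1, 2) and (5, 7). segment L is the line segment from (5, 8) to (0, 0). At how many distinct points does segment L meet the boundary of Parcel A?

The segment meets the boundary at (1.25,2), (4.375,7).

2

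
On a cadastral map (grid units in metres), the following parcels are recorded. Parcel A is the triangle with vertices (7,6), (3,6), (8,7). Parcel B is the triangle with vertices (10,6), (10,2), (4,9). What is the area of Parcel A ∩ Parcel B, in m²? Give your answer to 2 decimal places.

The intersection is the polygon with vertices (6.571,6), (6.049,6.61), (8,7), (7,6).
By the shoelace formula its area is 0.91.

0.91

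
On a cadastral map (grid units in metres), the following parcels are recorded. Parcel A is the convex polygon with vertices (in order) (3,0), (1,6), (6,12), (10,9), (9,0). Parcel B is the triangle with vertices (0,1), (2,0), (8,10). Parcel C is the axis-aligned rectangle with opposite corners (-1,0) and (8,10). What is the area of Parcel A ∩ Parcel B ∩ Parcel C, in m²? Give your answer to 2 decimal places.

The intersection is the polygon with vertices (8,10), (2.643,1.071), (1.939,3.182).
By the shoelace formula its area is 8.79.

8.79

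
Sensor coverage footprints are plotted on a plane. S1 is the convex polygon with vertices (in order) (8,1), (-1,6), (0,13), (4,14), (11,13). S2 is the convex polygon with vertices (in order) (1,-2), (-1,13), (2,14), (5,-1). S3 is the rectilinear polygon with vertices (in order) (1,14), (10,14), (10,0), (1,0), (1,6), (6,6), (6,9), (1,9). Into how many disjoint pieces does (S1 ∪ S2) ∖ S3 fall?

2

(S1 ∪ S2) ∖ S3 splits into 2 disjoint pieces (area 38.405, area 2.0714).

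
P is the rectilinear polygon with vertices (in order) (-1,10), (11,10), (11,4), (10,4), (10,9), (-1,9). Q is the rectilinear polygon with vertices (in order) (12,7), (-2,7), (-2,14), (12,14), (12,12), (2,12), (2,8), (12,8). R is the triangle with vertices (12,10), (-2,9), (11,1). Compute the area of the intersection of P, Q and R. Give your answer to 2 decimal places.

1.54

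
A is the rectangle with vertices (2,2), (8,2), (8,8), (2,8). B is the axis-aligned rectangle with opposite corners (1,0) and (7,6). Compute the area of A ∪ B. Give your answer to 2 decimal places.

By inclusion–exclusion:
Individual areas: |A| = 36, |B| = 36.
|A∩B|: x∈[2,7], y∈[2,6] → 5·4 = 20.
|A ∪ B| = 72 − 20 = 52.00.

52.00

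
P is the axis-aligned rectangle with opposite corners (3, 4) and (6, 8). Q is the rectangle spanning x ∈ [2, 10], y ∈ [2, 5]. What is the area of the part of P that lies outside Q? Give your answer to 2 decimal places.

9.00

|P∩Q|: x∈[3,6], y∈[4,5] → 3·1 = 3.
|P| = 12.
|P ∖ Q| = |P| − |P∩Q| = 12 − 3 = 9.00.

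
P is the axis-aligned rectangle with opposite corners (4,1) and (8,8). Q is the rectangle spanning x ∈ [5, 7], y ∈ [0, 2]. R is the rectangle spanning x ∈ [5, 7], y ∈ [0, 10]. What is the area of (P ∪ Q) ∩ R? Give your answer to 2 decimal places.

The region (P ∪ Q) ∩ R is the polygon with vertices (7,8), (7,1), (7,0), (5,0), (5,1), (5,8).
By the shoelace formula its area is 16.00.

16.00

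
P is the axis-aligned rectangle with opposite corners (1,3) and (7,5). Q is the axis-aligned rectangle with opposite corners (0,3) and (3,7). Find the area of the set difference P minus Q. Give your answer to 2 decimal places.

8.00

|P∩Q|: x∈[1,3], y∈[3,5] → 2·2 = 4.
|P| = 12.
|P ∖ Q| = |P| − |P∩Q| = 12 − 4 = 8.00.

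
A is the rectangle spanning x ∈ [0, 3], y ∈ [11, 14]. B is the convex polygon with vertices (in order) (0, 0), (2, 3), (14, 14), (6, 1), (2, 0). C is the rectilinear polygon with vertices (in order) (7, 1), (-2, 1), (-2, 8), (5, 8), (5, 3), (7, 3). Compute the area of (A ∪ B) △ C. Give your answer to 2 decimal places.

75.71

|A ∪ B| = 52.
|(A ∪ B) ∩ C| = 14.6458.
|(A ∪ B) △ C| = 52 + 53 − 29.2917 = 75.71.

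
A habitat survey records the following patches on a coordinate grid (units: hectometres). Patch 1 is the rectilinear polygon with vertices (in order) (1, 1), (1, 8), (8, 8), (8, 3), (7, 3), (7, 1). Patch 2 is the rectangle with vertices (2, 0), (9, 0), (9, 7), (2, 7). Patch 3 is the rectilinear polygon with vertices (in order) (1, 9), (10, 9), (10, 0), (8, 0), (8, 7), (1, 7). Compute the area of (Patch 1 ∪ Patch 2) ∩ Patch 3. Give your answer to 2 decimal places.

|Patch 1 ∪ Patch 2| = 62.
|(Patch 1 ∪ Patch 2) ∩ Patch 3| = 14.00.

14.00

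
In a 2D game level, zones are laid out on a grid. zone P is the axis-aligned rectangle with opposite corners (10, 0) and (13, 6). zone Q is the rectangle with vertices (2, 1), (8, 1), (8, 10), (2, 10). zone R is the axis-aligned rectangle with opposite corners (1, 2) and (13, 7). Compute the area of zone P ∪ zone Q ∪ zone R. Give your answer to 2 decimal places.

By inclusion–exclusion:
Individual areas: |zone P| = 18, |zone Q| = 54, |zone R| = 60.
|zone P∩zone Q| = 0 (no overlap).
|zone P∩zone R|: x∈[10,13], y∈[2,6] → 3·4 = 12.
|zone Q∩zone R|: x∈[2,8], y∈[2,7] → 6·5 = 30.
|zone P∩zone Q∩zone R| = 0.
|zone P ∪ zone Q ∪ zone R| = 132 − 42 + 0 = 90.00.

90.00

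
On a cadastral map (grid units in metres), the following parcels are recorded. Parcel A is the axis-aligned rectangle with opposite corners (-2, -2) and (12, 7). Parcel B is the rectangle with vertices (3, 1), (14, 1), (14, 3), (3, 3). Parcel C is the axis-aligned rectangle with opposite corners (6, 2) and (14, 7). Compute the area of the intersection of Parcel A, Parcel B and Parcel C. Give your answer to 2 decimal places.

The intersection is the polygon with vertices (12,3), (12,2), (6,2), (6,3).
By the shoelace formula its area is 6.00.

6.00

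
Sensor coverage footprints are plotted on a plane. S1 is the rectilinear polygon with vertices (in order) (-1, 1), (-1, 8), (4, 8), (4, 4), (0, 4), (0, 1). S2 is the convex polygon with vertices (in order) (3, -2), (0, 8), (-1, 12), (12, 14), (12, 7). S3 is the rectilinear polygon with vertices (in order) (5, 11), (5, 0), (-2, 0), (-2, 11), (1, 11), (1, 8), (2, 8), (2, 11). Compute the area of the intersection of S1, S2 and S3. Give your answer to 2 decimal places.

13.60

The intersection is the polygon with vertices (4,4), (1.2,4), (0,8), (1,8), (2,8), (4,8).
By the shoelace formula its area is 13.60.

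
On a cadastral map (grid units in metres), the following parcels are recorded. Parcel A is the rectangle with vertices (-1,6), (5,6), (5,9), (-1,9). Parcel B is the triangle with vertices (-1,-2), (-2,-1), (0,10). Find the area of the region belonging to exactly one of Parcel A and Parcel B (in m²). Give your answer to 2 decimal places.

23.02

|Parcel A| = 18, |Parcel B| = 6.5, |Parcel A∩Parcel B| = 0.7386.
|Parcel A △ Parcel B| = |Parcel A| + |Parcel B| − 2·|Parcel A∩Parcel B| = 18 + 6.5 − 1.4773 = 23.02.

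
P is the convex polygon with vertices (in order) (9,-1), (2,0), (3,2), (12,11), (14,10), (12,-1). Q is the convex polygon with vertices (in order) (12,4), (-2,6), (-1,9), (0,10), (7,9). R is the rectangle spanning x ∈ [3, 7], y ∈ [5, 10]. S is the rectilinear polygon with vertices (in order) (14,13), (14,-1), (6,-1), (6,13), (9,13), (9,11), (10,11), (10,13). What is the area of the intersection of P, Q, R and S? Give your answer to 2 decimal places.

The intersection is the polygon with vertices (7,5), (6,5), (7,6).
By the shoelace formula its area is 0.50.

0.50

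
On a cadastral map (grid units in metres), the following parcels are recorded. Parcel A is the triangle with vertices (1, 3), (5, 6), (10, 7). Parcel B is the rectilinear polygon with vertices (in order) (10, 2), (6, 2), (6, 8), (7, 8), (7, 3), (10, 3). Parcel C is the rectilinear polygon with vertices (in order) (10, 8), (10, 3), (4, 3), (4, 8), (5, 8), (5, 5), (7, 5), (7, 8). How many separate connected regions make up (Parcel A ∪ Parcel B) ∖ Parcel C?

3

(Parcel A ∪ Parcel B) ∖ Parcel C splits into 3 disjoint pieces (area 4.0444, area 4, area 1.375).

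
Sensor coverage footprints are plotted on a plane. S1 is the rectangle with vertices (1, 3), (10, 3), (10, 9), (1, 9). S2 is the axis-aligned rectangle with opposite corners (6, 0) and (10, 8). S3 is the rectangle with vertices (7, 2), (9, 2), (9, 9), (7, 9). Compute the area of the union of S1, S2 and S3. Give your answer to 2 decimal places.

By inclusion–exclusion:
Individual areas: |S1| = 54, |S2| = 32, |S3| = 14.
|S1∩S2|: x∈[6,10], y∈[3,8] → 4·5 = 20.
|S1∩S3|: x∈[7,9], y∈[3,9] → 2·6 = 12.
|S2∩S3|: x∈[7,9], y∈[2,8] → 2·6 = 12.
|S1∩S2∩S3| = 10.
|S1 ∪ S2 ∪ S3| = 100 − 44 + 10 = 66.00.

66.00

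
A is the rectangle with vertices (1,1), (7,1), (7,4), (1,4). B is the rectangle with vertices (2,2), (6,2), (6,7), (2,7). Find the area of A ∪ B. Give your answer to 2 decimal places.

By inclusion–exclusion:
Individual areas: |A| = 18, |B| = 20.
|A∩B|: x∈[2,6], y∈[2,4] → 4·2 = 8.
|A ∪ B| = 38 − 8 = 30.00.

30.00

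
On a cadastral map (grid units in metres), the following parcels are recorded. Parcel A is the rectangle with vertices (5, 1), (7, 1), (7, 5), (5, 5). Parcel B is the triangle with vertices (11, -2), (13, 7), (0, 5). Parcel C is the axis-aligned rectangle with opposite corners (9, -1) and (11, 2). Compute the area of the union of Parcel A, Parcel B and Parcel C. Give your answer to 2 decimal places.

By inclusion–exclusion:
Individual areas: |Parcel A| = 8, |Parcel B| = 56.5, |Parcel C| = 6.
|Parcel A∩Parcel B| = 7.474.
|Parcel A∩Parcel C| = 0 (no overlap).
|Parcel B∩Parcel C| = 5.9416.
|Parcel A∩Parcel B∩Parcel C| = 0.
|Parcel A ∪ Parcel B ∪ Parcel C| = 70.5 − 13.4156 + 0 = 57.08.

57.08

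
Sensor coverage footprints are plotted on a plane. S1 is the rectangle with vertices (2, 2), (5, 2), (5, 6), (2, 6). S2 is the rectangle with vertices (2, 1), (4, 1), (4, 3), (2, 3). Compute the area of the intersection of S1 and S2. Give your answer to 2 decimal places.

|S1∩S2|: x∈[2,4], y∈[2,3] → 2·1 = 2.

2.00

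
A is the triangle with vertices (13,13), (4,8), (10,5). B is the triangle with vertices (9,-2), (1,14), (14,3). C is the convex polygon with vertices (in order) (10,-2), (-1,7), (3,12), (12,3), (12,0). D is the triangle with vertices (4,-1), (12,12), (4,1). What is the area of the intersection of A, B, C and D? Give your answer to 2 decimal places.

0.38

The intersection is the polygon with vertices (8.571,6.429), (8.235,5.882), (7.733,6.133), (8.21,6.79).
By the shoelace formula its area is 0.38.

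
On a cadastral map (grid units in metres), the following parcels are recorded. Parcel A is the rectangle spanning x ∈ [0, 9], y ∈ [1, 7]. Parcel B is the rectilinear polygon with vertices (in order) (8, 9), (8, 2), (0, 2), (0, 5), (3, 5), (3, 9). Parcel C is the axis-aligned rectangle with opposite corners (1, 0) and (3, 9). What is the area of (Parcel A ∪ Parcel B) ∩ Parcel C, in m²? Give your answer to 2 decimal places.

12.00

|Parcel A ∪ Parcel B| = 64.
|(Parcel A ∪ Parcel B) ∩ Parcel C| = 12.00.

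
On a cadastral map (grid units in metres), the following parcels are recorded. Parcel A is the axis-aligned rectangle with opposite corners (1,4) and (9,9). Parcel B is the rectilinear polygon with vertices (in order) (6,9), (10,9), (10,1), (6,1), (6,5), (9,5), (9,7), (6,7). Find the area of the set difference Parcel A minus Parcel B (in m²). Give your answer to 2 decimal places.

31.00

|Parcel A| = 40, |Parcel A∩Parcel B| = 9.
|Parcel A ∖ Parcel B| = |Parcel A| − |Parcel A∩Parcel B| = 40 − 9 = 31.00.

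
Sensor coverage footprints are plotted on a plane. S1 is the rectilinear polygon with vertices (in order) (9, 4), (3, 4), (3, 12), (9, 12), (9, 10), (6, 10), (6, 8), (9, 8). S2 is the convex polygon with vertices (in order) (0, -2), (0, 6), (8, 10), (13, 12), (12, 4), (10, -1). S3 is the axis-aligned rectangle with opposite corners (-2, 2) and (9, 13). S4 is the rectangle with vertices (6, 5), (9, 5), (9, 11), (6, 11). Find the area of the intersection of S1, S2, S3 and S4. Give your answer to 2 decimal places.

9.20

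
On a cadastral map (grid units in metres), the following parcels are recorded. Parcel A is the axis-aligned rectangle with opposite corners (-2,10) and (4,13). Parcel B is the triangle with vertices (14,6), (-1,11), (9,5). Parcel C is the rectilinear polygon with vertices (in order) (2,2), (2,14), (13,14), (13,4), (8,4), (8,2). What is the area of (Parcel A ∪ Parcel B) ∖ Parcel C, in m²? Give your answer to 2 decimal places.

12.80

|Parcel A ∪ Parcel B| = 37.3333.
|(Parcel A ∪ Parcel B) ∩ Parcel C| = 24.5333.
|(Parcel A ∪ Parcel B) ∖ Parcel C| = 37.3333 − 24.5333 = 12.80.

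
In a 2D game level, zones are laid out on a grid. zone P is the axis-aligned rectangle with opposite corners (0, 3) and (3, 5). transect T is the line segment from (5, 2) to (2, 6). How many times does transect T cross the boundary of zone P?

2

The segment meets the boundary at (2.75,5), (3,4.667).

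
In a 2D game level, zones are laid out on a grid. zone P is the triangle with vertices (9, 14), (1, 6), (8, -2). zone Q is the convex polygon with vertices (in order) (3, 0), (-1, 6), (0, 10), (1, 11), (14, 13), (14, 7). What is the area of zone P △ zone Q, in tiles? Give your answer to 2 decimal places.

84.34

|zone P| = 60, |zone Q| = 124, |zone P∩zone Q| = 49.8295.
|zone P △ zone Q| = |zone P| + |zone Q| − 2·|zone P∩zone Q| = 60 + 124 − 99.6589 = 84.34.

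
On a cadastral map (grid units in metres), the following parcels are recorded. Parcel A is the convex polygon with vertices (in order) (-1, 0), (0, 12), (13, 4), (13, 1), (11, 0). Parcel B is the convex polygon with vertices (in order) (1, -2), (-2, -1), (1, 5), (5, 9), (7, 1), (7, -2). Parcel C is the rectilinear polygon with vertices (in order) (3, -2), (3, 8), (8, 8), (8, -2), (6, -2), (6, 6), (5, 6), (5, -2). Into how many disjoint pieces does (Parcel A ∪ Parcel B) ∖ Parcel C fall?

(Parcel A ∪ Parcel B) ∖ Parcel C splits into 3 disjoint pieces (area 51.5527, area 26.6923, area 8).

3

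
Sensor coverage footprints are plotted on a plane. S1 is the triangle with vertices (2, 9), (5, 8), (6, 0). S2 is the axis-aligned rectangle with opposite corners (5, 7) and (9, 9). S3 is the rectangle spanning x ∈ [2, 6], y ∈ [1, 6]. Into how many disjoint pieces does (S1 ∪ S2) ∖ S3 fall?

(S1 ∪ S2) ∖ S3 splits into 2 disjoint pieces (area 13.6875, area 0.1597).

2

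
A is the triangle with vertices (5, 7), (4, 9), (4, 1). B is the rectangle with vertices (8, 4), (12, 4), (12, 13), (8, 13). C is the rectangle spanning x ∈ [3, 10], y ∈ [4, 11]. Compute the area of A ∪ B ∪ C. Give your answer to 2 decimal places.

By inclusion–exclusion:
Individual areas: |A| = 4, |B| = 36, |C| = 49.
|A∩B| = 0.
|A∩C| = 3.25.
|B∩C|: x∈[8,10], y∈[4,11] → 2·7 = 14.
|A∩B∩C| = 0.
|A ∪ B ∪ C| = 89 − 17.25 + 0 = 71.75.

71.75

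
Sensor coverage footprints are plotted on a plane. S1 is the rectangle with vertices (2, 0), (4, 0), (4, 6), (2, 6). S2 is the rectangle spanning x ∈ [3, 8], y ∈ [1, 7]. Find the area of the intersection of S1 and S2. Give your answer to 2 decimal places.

|S1∩S2|: x∈[3,4], y∈[1,6] → 1·5 = 5.

5.00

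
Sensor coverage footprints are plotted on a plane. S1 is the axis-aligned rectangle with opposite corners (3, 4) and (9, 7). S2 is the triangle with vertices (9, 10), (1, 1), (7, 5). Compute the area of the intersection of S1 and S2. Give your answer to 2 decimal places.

6.05

The intersection is the polygon with vertices (7.8,7), (7,5), (5.5,4), (3.667,4), (6.333,7).
By the shoelace formula its area is 6.05.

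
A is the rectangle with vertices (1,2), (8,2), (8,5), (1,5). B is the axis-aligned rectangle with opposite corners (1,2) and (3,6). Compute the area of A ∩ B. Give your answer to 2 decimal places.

|A∩B|: x∈[1,3], y∈[2,5] → 2·3 = 6.

6.00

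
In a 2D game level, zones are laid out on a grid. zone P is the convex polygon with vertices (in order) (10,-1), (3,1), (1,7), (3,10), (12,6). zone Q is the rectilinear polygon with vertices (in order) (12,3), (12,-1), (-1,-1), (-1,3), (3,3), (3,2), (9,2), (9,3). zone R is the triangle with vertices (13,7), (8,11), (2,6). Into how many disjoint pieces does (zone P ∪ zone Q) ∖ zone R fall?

1

(zone P ∪ zone Q) ∖ zone R is a single connected region.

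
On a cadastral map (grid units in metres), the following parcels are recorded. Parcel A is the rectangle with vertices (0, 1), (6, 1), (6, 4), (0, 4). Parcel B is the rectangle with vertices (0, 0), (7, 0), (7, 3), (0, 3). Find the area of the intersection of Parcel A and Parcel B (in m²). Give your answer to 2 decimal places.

12.00

|Parcel A∩Parcel B|: x∈[0,6], y∈[1,3] → 6·2 = 12.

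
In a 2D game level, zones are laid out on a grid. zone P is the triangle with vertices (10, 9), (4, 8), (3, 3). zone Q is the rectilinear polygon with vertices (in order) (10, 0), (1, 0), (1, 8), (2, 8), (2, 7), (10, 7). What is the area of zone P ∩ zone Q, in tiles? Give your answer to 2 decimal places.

The intersection is the polygon with vertices (3,3), (3.8,7), (7.667,7).
By the shoelace formula its area is 7.73.

7.73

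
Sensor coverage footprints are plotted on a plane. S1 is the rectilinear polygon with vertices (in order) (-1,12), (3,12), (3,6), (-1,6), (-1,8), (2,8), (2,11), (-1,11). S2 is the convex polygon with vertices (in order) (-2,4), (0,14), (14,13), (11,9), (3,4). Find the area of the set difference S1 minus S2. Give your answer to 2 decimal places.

|S1| = 15, |S1∩S2| = 14.5.
|S1 ∖ S2| = |S1| − |S1∩S2| = 15 − 14.5 = 0.50.

0.50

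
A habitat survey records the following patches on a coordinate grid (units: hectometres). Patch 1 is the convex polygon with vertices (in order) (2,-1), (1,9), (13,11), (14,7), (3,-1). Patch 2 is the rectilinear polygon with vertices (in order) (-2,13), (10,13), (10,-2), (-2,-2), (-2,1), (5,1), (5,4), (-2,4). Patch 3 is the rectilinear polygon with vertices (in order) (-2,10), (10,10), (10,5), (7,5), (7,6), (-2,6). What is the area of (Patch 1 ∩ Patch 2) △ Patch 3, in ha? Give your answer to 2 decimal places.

43.78

|Patch 1 ∩ Patch 2| = 63.8818.
|(Patch 1 ∩ Patch 2) ∩ Patch 3| = 35.55.
|(Patch 1 ∩ Patch 2) △ Patch 3| = 63.8818 + 51 − 71.1 = 43.78.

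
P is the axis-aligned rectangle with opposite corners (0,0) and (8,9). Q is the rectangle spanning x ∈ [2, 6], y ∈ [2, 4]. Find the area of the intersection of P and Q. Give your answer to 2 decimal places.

8.00

|P∩Q|: x∈[2,6], y∈[2,4] → 4·2 = 8.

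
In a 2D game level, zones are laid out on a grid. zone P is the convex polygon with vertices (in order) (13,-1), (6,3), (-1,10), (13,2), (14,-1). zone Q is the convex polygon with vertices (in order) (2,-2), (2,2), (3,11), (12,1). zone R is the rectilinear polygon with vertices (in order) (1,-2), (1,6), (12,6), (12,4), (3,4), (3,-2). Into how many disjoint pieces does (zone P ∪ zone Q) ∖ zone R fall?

2

(zone P ∪ zone Q) ∖ zone R splits into 2 disjoint pieces (area 43.0352, area 15.3814).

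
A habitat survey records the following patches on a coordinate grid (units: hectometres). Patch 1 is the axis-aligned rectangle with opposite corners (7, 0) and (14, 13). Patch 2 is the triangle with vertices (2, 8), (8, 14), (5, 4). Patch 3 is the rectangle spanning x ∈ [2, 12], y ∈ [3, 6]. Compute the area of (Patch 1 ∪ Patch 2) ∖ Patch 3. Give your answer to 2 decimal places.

94.08

|Patch 1 ∪ Patch 2| = 111.1833.
|(Patch 1 ∪ Patch 2) ∩ Patch 3| = 17.1.
|(Patch 1 ∪ Patch 2) ∖ Patch 3| = 111.1833 − 17.1 = 94.08.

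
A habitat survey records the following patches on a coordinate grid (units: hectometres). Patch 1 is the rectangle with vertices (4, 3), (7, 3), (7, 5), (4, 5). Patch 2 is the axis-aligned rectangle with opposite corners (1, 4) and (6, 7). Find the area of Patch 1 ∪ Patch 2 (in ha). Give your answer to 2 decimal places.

19.00

By inclusion–exclusion:
Individual areas: |Patch 1| = 6, |Patch 2| = 15.
|Patch 1∩Patch 2|: x∈[4,6], y∈[4,5] → 2·1 = 2.
|Patch 1 ∪ Patch 2| = 21 − 2 = 19.00.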